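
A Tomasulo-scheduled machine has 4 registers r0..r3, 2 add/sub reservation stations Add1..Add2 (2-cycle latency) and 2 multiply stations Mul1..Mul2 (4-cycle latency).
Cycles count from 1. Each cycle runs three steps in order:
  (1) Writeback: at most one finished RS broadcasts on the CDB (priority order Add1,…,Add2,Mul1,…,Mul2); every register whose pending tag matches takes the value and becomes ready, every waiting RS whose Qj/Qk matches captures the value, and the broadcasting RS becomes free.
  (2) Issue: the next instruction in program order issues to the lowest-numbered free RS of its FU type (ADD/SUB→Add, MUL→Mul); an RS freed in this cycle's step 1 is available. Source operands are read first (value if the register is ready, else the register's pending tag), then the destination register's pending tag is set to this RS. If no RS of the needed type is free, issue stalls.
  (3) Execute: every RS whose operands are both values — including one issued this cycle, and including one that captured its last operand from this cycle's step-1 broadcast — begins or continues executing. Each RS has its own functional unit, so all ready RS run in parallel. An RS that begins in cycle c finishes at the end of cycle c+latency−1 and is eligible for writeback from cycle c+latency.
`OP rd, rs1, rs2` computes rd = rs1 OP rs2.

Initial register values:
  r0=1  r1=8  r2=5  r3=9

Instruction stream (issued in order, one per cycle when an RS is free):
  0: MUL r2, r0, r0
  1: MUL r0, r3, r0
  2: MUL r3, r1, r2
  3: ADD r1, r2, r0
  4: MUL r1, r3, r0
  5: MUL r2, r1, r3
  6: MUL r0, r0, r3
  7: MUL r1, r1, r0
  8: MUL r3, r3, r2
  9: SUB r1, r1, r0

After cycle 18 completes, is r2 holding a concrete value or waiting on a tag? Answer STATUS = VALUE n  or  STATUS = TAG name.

  c1: issue MUL r2<-Mul1  regs: r0:1,r1:8,r2:Mul1,r3:9
  c2: issue MUL r0<-Mul2  regs: r0:Mul2,r1:8,r2:Mul1,r3:9
  c3: stall  regs: r0:Mul2,r1:8,r2:Mul1,r3:9
  c4: stall  regs: r0:Mul2,r1:8,r2:Mul1,r3:9
  c5: CDB Mul1=1; issue MUL r3<-Mul1  regs: r0:Mul2,r1:8,r2:1,r3:Mul1
  c6: CDB Mul2=9; issue ADD r1<-Add1  regs: r0:9,r1:Add1,r2:1,r3:Mul1
  c7: issue MUL r1<-Mul2  regs: r0:9,r1:Mul2,r2:1,r3:Mul1
  c8: CDB Add1=10; stall  regs: r0:9,r1:Mul2,r2:1,r3:Mul1
  c9: CDB Mul1=8; issue MUL r2<-Mul1  regs: r0:9,r1:Mul2,r2:Mul1,r3:8
  c10: stall  regs: r0:9,r1:Mul2,r2:Mul1,r3:8
  c11: stall  regs: r0:9,r1:Mul2,r2:Mul1,r3:8
  c12: stall  regs: r0:9,r1:Mul2,r2:Mul1,r3:8
  c13: CDB Mul2=72; issue MUL r0<-Mul2  regs: r0:Mul2,r1:72,r2:Mul1,r3:8
  c14: stall  regs: r0:Mul2,r1:72,r2:Mul1,r3:8
  c15: stall  regs: r0:Mul2,r1:72,r2:Mul1,r3:8
  c16: stall  regs: r0:Mul2,r1:72,r2:Mul1,r3:8
  c17: CDB Mul1=576; issue MUL r1<-Mul1  regs: r0:Mul2,r1:Mul1,r2:576,r3:8
  c18: CDB Mul2=72; issue MUL r3<-Mul2  regs: r0:72,r1:Mul1,r2:576,r3:Mul2

STATUS = VALUE 576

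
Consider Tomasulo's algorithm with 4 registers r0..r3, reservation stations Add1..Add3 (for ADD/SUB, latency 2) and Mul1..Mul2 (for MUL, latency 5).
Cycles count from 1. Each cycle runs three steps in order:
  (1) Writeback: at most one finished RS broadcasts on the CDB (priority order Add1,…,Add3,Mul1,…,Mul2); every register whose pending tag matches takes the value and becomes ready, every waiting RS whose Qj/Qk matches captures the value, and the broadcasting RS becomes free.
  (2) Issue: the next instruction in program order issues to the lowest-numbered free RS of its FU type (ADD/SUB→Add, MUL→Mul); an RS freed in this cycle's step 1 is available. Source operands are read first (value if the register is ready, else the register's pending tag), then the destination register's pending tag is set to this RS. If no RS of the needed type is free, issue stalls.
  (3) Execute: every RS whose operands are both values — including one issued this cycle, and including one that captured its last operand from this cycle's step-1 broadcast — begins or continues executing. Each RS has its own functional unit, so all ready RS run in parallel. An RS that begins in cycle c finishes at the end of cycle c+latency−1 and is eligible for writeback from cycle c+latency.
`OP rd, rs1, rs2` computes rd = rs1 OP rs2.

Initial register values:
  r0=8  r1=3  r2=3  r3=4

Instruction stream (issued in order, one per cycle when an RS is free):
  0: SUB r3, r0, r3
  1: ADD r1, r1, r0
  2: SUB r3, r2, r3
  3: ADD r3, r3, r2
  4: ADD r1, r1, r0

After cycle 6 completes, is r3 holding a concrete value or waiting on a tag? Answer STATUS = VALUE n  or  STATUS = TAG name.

  c1: issue SUB r3<-Add1  regs: r0:8,r1:3,r2:3,r3:Add1
  c2: issue ADD r1<-Add2  regs: r0:8,r1:Add2,r2:3,r3:Add1
  c3: CDB Add1=4; issue SUB r3<-Add1  regs: r0:8,r1:Add2,r2:3,r3:Add1
  c4: CDB Add2=11; issue ADD r3<-Add2  regs: r0:8,r1:11,r2:3,r3:Add2
  c5: CDB Add1=-1; issue ADD r1<-Add1  regs: r0:8,r1:Add1,r2:3,r3:Add2
  c6: -  regs: r0:8,r1:Add1,r2:3,r3:Add2

STATUS = TAG Add2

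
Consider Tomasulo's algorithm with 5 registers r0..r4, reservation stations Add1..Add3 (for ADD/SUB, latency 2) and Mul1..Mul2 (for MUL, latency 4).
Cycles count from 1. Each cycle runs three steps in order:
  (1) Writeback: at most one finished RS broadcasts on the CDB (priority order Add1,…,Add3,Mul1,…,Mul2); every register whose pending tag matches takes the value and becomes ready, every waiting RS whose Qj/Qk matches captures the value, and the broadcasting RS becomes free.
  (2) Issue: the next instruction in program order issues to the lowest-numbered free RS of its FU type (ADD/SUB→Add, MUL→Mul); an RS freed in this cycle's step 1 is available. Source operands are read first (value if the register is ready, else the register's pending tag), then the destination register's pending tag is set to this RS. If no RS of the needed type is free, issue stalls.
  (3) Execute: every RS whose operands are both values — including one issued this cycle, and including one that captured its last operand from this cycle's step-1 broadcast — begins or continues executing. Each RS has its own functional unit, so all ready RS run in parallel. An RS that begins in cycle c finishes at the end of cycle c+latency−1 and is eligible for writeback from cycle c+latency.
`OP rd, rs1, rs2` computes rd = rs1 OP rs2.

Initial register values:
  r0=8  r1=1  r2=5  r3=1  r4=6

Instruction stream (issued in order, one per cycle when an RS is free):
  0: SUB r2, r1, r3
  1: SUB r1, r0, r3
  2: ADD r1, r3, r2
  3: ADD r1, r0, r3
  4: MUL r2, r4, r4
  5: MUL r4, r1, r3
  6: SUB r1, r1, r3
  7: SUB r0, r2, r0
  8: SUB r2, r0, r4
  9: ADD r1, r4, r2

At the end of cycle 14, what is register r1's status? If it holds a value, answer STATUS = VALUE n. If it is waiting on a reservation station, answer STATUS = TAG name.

c1: issue SUB r2<-Add1 | r0:8,r1:1,r2:Add1,r3:1,r4:6
c2: issue SUB r1<-Add2 | r0:8,r1:Add2,r2:Add1,r3:1,r4:6
c3: CDB Add1=0; issue ADD r1<-Add1 | r0:8,r1:Add1,r2:0,r3:1,r4:6
c4: CDB Add2=7; issue ADD r1<-Add2 | r0:8,r1:Add2,r2:0,r3:1,r4:6
c5: CDB Add1=1; issue MUL r2<-Mul1 | r0:8,r1:Add2,r2:Mul1,r3:1,r4:6
c6: CDB Add2=9; issue MUL r4<-Mul2 | r0:8,r1:9,r2:Mul1,r3:1,r4:Mul2
c7: issue SUB r1<-Add1 | r0:8,r1:Add1,r2:Mul1,r3:1,r4:Mul2
c8: issue SUB r0<-Add2 | r0:Add2,r1:Add1,r2:Mul1,r3:1,r4:Mul2
c9: CDB Add1=8; issue SUB r2<-Add1 | r0:Add2,r1:8,r2:Add1,r3:1,r4:Mul2
c10: CDB Mul1=36; issue ADD r1<-Add3 | r0:Add2,r1:Add3,r2:Add1,r3:1,r4:Mul2
c11: CDB Mul2=9 | r0:Add2,r1:Add3,r2:Add1,r3:1,r4:9
c12: CDB Add2=28 | r0:28,r1:Add3,r2:Add1,r3:1,r4:9
c13: - | r0:28,r1:Add3,r2:Add1,r3:1,r4:9
c14: CDB Add1=19 | r0:28,r1:Add3,r2:19,r3:1,r4:9

STATUS = TAG Add3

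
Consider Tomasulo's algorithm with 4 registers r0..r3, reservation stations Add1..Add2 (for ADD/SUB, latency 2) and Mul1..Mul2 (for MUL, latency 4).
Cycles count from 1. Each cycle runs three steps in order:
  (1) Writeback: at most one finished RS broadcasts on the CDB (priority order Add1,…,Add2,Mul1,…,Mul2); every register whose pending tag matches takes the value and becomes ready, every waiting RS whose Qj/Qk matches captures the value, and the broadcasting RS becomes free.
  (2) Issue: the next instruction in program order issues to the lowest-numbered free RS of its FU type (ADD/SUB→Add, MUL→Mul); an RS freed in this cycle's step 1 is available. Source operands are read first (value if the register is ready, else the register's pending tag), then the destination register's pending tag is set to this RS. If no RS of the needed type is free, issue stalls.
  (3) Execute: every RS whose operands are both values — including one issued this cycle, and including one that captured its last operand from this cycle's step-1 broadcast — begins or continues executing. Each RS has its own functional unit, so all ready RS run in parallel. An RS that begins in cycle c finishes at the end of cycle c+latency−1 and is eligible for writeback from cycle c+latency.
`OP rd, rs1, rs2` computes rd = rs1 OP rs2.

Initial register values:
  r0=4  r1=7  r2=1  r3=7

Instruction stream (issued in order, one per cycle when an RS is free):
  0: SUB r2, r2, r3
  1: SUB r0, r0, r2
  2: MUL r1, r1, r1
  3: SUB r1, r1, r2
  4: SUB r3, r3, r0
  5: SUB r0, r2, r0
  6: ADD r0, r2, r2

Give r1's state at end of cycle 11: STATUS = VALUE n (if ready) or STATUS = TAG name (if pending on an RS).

c1: issue SUB r2<-Add1 | r0:4,r1:7,r2:Add1,r3:7
c2: issue SUB r0<-Add2 | r0:Add2,r1:7,r2:Add1,r3:7
c3: CDB Add1=-6; issue MUL r1<-Mul1 | r0:Add2,r1:Mul1,r2:-6,r3:7
c4: issue SUB r1<-Add1 | r0:Add2,r1:Add1,r2:-6,r3:7
c5: CDB Add2=10; issue SUB r3<-Add2 | r0:10,r1:Add1,r2:-6,r3:Add2
c6: stall | r0:10,r1:Add1,r2:-6,r3:Add2
c7: CDB Add2=-3; issue SUB r0<-Add2 | r0:Add2,r1:Add1,r2:-6,r3:-3
c8: CDB Mul1=49; stall | r0:Add2,r1:Add1,r2:-6,r3:-3
c9: CDB Add2=-16; issue ADD r0<-Add2 | r0:Add2,r1:Add1,r2:-6,r3:-3
c10: CDB Add1=55 | r0:Add2,r1:55,r2:-6,r3:-3
c11: CDB Add2=-12 | r0:-12,r1:55,r2:-6,r3:-3

STATUS = VALUE 55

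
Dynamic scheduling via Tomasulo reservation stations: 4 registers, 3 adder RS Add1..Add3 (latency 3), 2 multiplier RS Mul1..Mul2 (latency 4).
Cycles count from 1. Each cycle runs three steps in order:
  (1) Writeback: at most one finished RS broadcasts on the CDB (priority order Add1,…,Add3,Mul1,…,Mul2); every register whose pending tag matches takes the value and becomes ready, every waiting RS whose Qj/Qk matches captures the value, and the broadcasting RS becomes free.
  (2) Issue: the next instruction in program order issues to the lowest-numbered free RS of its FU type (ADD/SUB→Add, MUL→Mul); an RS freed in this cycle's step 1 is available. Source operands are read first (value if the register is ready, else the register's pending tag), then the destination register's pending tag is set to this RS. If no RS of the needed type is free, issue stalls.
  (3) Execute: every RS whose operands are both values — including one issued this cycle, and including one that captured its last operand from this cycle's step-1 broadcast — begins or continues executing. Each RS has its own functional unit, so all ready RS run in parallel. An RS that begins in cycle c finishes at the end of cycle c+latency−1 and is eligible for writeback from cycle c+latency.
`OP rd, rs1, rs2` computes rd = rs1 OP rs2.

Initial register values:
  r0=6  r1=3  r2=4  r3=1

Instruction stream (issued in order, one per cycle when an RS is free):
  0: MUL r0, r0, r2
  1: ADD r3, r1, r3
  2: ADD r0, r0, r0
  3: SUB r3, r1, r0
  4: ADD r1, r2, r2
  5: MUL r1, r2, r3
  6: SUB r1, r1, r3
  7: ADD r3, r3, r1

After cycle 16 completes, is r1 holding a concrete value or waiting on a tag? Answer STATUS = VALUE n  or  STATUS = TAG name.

STATUS = TAG Add1

cycle 1: issue MUL r0<-Mul1 // r0:Mul1,r1:3,r2:4,r3:1
cycle 2: issue ADD r3<-Add1 // r0:Mul1,r1:3,r2:4,r3:Add1
cycle 3: issue ADD r0<-Add2 // r0:Add2,r1:3,r2:4,r3:Add1
cycle 4: issue SUB r3<-Add3 // r0:Add2,r1:3,r2:4,r3:Add3
cycle 5: CDB Add1=4; issue ADD r1<-Add1 // r0:Add2,r1:Add1,r2:4,r3:Add3
cycle 6: CDB Mul1=24; issue MUL r1<-Mul1 // r0:Add2,r1:Mul1,r2:4,r3:Add3
cycle 7: stall // r0:Add2,r1:Mul1,r2:4,r3:Add3
cycle 8: CDB Add1=8; issue SUB r1<-Add1 // r0:Add2,r1:Add1,r2:4,r3:Add3
cycle 9: CDB Add2=48; issue ADD r3<-Add2 // r0:48,r1:Add1,r2:4,r3:Add2
cycle 10: - // r0:48,r1:Add1,r2:4,r3:Add2
cycle 11: - // r0:48,r1:Add1,r2:4,r3:Add2
cycle 12: CDB Add3=-45 // r0:48,r1:Add1,r2:4,r3:Add2
cycle 13: - // r0:48,r1:Add1,r2:4,r3:Add2
cycle 14: - // r0:48,r1:Add1,r2:4,r3:Add2
cycle 15: - // r0:48,r1:Add1,r2:4,r3:Add2
cycle 16: CDB Mul1=-180 // r0:48,r1:Add1,r2:4,r3:Add2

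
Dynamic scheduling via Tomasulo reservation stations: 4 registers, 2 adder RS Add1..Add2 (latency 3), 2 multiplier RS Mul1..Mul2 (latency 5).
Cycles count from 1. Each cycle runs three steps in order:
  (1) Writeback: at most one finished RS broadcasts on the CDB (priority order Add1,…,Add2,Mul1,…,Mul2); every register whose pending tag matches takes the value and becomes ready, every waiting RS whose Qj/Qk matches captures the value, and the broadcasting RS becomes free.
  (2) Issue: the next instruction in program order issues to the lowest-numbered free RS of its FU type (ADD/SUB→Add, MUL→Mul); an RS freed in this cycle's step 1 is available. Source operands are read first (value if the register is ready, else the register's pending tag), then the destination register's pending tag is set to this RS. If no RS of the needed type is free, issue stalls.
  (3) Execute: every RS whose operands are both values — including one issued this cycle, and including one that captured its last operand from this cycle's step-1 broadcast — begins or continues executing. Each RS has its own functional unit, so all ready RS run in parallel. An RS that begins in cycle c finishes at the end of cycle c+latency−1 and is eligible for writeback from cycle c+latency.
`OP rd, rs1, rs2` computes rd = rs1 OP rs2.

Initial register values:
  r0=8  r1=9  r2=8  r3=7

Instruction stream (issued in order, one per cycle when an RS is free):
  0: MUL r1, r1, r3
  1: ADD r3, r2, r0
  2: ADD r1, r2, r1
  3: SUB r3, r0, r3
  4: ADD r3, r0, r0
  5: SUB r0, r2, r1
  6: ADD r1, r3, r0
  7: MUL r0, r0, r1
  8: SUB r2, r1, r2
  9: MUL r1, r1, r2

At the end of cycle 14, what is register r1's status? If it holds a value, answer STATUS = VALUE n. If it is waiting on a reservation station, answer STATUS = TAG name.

cycle 1: issue MUL r1<-Mul1 // r0:8,r1:Mul1,r2:8,r3:7
cycle 2: issue ADD r3<-Add1 // r0:8,r1:Mul1,r2:8,r3:Add1
cycle 3: issue ADD r1<-Add2 // r0:8,r1:Add2,r2:8,r3:Add1
cycle 4: stall // r0:8,r1:Add2,r2:8,r3:Add1
cycle 5: CDB Add1=16; issue SUB r3<-Add1 // r0:8,r1:Add2,r2:8,r3:Add1
cycle 6: CDB Mul1=63; stall // r0:8,r1:Add2,r2:8,r3:Add1
cycle 7: stall // r0:8,r1:Add2,r2:8,r3:Add1
cycle 8: CDB Add1=-8; issue ADD r3<-Add1 // r0:8,r1:Add2,r2:8,r3:Add1
cycle 9: CDB Add2=71; issue SUB r0<-Add2 // r0:Add2,r1:71,r2:8,r3:Add1
cycle 10: stall // r0:Add2,r1:71,r2:8,r3:Add1
cycle 11: CDB Add1=16; issue ADD r1<-Add1 // r0:Add2,r1:Add1,r2:8,r3:16
cycle 12: CDB Add2=-63; issue MUL r0<-Mul1 // r0:Mul1,r1:Add1,r2:8,r3:16
cycle 13: issue SUB r2<-Add2 // r0:Mul1,r1:Add1,r2:Add2,r3:16
cycle 14: issue MUL r1<-Mul2 // r0:Mul1,r1:Mul2,r2:Add2,r3:16

STATUS = TAG Mul2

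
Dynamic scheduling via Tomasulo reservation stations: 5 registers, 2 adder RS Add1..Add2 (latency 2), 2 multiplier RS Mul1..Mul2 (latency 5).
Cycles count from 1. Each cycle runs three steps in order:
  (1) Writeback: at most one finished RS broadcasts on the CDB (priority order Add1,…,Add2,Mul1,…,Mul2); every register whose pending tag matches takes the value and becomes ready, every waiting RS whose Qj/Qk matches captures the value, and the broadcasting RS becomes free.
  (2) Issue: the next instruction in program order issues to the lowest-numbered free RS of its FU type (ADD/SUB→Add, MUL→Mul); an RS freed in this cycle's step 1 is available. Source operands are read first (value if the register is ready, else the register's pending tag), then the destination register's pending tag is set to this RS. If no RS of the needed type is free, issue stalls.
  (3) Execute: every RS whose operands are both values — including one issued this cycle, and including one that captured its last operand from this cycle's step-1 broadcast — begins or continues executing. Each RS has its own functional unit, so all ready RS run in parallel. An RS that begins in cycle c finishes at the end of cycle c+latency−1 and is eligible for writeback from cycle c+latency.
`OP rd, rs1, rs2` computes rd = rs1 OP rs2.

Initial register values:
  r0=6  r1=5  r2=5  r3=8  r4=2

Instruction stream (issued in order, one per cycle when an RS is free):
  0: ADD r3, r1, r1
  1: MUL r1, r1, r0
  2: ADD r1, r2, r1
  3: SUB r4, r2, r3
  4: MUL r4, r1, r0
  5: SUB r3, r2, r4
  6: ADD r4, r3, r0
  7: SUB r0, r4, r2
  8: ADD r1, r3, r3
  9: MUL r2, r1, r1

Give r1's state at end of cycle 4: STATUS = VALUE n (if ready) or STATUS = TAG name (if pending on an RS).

c1: issue ADD r3<-Add1 | r0:6,r1:5,r2:5,r3:Add1,r4:2
c2: issue MUL r1<-Mul1 | r0:6,r1:Mul1,r2:5,r3:Add1,r4:2
c3: CDB Add1=10; issue ADD r1<-Add1 | r0:6,r1:Add1,r2:5,r3:10,r4:2
c4: issue SUB r4<-Add2 | r0:6,r1:Add1,r2:5,r3:10,r4:Add2

STATUS = TAG Add1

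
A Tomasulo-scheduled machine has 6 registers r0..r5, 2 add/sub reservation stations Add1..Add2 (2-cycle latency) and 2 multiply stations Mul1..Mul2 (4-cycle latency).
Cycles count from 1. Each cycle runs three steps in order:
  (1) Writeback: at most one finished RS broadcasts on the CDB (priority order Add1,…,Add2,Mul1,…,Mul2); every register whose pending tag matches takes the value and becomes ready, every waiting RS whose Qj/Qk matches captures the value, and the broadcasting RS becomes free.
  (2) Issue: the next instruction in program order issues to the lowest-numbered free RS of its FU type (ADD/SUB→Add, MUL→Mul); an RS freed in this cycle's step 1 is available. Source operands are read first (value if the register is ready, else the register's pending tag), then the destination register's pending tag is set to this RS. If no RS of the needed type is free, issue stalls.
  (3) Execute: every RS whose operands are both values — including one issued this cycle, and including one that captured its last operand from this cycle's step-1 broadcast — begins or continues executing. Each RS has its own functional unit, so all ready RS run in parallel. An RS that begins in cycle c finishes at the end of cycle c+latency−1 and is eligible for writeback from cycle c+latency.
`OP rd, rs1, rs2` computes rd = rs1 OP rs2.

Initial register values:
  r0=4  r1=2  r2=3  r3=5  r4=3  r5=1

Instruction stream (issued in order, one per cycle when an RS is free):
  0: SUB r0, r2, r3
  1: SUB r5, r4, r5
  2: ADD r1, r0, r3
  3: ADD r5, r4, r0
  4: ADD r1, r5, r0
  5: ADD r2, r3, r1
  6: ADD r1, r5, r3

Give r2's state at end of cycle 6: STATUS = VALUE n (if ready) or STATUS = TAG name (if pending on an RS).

STATUS = TAG Add2

c1: issue SUB r0<-Add1 | r0:Add1,r1:2,r2:3,r3:5,r4:3,r5:1
c2: issue SUB r5<-Add2 | r0:Add1,r1:2,r2:3,r3:5,r4:3,r5:Add2
c3: CDB Add1=-2; issue ADD r1<-Add1 | r0:-2,r1:Add1,r2:3,r3:5,r4:3,r5:Add2
c4: CDB Add2=2; issue ADD r5<-Add2 | r0:-2,r1:Add1,r2:3,r3:5,r4:3,r5:Add2
c5: CDB Add1=3; issue ADD r1<-Add1 | r0:-2,r1:Add1,r2:3,r3:5,r4:3,r5:Add2
c6: CDB Add2=1; issue ADD r2<-Add2 | r0:-2,r1:Add1,r2:Add2,r3:5,r4:3,r5:1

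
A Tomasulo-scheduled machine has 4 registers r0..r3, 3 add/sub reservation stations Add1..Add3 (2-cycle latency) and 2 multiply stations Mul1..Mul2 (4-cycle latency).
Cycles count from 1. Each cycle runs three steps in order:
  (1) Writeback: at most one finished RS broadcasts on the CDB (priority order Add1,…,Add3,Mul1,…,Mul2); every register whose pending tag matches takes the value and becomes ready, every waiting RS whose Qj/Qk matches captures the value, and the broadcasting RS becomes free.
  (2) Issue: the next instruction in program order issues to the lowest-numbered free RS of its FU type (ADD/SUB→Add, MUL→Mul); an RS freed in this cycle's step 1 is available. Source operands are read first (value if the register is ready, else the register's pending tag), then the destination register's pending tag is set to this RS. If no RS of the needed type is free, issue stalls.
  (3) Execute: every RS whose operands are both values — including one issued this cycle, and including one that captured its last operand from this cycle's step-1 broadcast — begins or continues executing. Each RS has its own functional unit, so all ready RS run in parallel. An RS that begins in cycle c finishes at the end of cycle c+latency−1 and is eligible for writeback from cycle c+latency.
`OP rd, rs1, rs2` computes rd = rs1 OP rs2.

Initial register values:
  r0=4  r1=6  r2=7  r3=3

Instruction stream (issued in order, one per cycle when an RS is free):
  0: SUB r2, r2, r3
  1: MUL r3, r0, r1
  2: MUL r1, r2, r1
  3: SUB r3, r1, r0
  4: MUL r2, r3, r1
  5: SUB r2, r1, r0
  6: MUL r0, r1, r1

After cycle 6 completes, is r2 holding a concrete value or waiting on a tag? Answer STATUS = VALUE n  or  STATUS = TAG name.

STATUS = TAG Mul1

  c1: issue SUB r2<-Add1  regs: r0:4,r1:6,r2:Add1,r3:3
  c2: issue MUL r3<-Mul1  regs: r0:4,r1:6,r2:Add1,r3:Mul1
  c3: CDB Add1=4; issue MUL r1<-Mul2  regs: r0:4,r1:Mul2,r2:4,r3:Mul1
  c4: issue SUB r3<-Add1  regs: r0:4,r1:Mul2,r2:4,r3:Add1
  c5: stall  regs: r0:4,r1:Mul2,r2:4,r3:Add1
  c6: CDB Mul1=24; issue MUL r2<-Mul1  regs: r0:4,r1:Mul2,r2:Mul1,r3:Add1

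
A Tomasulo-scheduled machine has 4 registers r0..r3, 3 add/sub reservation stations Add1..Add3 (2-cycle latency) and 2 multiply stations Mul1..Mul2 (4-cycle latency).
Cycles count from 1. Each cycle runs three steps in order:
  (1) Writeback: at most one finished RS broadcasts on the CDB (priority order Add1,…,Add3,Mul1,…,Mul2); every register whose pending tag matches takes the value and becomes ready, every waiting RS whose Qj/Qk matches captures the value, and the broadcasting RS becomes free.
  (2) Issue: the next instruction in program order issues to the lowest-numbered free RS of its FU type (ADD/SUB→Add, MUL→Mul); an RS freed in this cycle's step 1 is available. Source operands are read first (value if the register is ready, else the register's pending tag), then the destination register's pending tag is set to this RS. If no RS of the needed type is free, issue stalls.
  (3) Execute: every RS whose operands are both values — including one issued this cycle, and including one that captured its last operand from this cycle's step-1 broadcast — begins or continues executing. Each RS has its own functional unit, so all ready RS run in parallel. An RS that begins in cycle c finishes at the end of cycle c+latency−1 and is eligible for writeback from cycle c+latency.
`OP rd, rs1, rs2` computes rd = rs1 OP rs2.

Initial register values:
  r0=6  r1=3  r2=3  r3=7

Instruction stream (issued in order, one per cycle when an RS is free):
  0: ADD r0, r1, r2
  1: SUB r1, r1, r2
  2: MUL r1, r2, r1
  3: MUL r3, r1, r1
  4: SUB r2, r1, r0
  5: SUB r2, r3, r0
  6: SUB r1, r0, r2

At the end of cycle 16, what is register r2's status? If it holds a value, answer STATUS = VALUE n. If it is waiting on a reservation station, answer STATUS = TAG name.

c1: issue ADD r0<-Add1 | r0:Add1,r1:3,r2:3,r3:7
c2: issue SUB r1<-Add2 | r0:Add1,r1:Add2,r2:3,r3:7
c3: CDB Add1=6; issue MUL r1<-Mul1 | r0:6,r1:Mul1,r2:3,r3:7
c4: CDB Add2=0; issue MUL r3<-Mul2 | r0:6,r1:Mul1,r2:3,r3:Mul2
c5: issue SUB r2<-Add1 | r0:6,r1:Mul1,r2:Add1,r3:Mul2
c6: issue SUB r2<-Add2 | r0:6,r1:Mul1,r2:Add2,r3:Mul2
c7: issue SUB r1<-Add3 | r0:6,r1:Add3,r2:Add2,r3:Mul2
c8: CDB Mul1=0 | r0:6,r1:Add3,r2:Add2,r3:Mul2
c9: - | r0:6,r1:Add3,r2:Add2,r3:Mul2
c10: CDB Add1=-6 | r0:6,r1:Add3,r2:Add2,r3:Mul2
c11: - | r0:6,r1:Add3,r2:Add2,r3:Mul2
c12: CDB Mul2=0 | r0:6,r1:Add3,r2:Add2,r3:0
c13: - | r0:6,r1:Add3,r2:Add2,r3:0
c14: CDB Add2=-6 | r0:6,r1:Add3,r2:-6,r3:0
c15: - | r0:6,r1:Add3,r2:-6,r3:0
c16: CDB Add3=12 | r0:6,r1:12,r2:-6,r3:0

STATUS = VALUE -6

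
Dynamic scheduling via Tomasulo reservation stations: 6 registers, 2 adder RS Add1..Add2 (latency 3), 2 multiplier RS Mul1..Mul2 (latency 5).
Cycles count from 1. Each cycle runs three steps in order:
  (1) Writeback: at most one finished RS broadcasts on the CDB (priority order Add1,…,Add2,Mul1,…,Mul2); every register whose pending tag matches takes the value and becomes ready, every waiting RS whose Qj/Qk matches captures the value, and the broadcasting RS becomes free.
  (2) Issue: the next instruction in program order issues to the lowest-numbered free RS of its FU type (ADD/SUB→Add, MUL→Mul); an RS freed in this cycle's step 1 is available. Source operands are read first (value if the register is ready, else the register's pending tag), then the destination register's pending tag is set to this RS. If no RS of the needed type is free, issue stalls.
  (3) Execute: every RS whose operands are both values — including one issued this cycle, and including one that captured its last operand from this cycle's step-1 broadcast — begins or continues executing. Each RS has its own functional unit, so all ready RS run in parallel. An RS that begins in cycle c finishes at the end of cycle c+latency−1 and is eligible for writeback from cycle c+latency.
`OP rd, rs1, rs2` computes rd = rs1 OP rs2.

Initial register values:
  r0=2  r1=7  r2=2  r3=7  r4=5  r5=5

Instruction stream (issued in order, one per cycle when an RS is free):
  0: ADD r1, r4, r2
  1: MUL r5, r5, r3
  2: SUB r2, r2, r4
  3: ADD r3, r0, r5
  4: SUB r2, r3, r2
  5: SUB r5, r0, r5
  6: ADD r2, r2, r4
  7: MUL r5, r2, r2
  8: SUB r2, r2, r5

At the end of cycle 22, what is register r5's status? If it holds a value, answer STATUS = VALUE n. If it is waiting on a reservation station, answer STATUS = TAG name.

  c1: issue ADD r1<-Add1  regs: r0:2,r1:Add1,r2:2,r3:7,r4:5,r5:5
  c2: issue MUL r5<-Mul1  regs: r0:2,r1:Add1,r2:2,r3:7,r4:5,r5:Mul1
  c3: issue SUB r2<-Add2  regs: r0:2,r1:Add1,r2:Add2,r3:7,r4:5,r5:Mul1
  c4: CDB Add1=7; issue ADD r3<-Add1  regs: r0:2,r1:7,r2:Add2,r3:Add1,r4:5,r5:Mul1
  c5: stall  regs: r0:2,r1:7,r2:Add2,r3:Add1,r4:5,r5:Mul1
  c6: CDB Add2=-3; issue SUB r2<-Add2  regs: r0:2,r1:7,r2:Add2,r3:Add1,r4:5,r5:Mul1
  c7: CDB Mul1=35; stall  regs: r0:2,r1:7,r2:Add2,r3:Add1,r4:5,r5:35
  c8: stall  regs: r0:2,r1:7,r2:Add2,r3:Add1,r4:5,r5:35
  c9: stall  regs: r0:2,r1:7,r2:Add2,r3:Add1,r4:5,r5:35
  c10: CDB Add1=37; issue SUB r5<-Add1  regs: r0:2,r1:7,r2:Add2,r3:37,r4:5,r5:Add1
  c11: stall  regs: r0:2,r1:7,r2:Add2,r3:37,r4:5,r5:Add1
  c12: stall  regs: r0:2,r1:7,r2:Add2,r3:37,r4:5,r5:Add1
  c13: CDB Add1=-33; issue ADD r2<-Add1  regs: r0:2,r1:7,r2:Add1,r3:37,r4:5,r5:-33
  c14: CDB Add2=40; issue MUL r5<-Mul1  regs: r0:2,r1:7,r2:Add1,r3:37,r4:5,r5:Mul1
  c15: issue SUB r2<-Add2  regs: r0:2,r1:7,r2:Add2,r3:37,r4:5,r5:Mul1
  c16: -  regs: r0:2,r1:7,r2:Add2,r3:37,r4:5,r5:Mul1
  c17: CDB Add1=45  regs: r0:2,r1:7,r2:Add2,r3:37,r4:5,r5:Mul1
  c18: -  regs: r0:2,r1:7,r2:Add2,r3:37,r4:5,r5:Mul1
  c19: -  regs: r0:2,r1:7,r2:Add2,r3:37,r4:5,r5:Mul1
  c20: -  regs: r0:2,r1:7,r2:Add2,r3:37,r4:5,r5:Mul1
  c21: -  regs: r0:2,r1:7,r2:Add2,r3:37,r4:5,r5:Mul1
  c22: CDB Mul1=2025  regs: r0:2,r1:7,r2:Add2,r3:37,r4:5,r5:2025

STATUS = VALUE 2025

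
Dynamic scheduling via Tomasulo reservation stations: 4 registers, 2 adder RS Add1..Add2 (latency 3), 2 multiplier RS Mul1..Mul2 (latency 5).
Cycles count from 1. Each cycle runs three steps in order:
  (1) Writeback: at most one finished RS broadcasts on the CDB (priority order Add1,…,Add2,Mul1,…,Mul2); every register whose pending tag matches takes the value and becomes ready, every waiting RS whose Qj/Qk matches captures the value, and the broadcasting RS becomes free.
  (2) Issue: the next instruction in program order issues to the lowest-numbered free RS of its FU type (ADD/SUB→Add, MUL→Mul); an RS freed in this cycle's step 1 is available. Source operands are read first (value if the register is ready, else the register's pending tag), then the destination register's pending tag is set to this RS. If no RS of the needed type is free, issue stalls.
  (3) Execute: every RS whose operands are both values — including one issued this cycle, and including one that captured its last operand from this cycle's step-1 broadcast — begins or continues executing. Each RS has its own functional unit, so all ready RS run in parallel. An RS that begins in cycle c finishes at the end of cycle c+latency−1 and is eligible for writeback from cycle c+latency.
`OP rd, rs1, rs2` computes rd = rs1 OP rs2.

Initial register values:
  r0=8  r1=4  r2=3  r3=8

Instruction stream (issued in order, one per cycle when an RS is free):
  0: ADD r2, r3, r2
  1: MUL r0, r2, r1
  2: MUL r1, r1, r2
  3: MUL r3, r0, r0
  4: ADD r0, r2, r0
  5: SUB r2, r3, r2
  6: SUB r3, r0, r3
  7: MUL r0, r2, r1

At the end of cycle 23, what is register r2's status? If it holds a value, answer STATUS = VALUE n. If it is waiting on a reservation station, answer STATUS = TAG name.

c1: issue ADD r2<-Add1 | r0:8,r1:4,r2:Add1,r3:8
c2: issue MUL r0<-Mul1 | r0:Mul1,r1:4,r2:Add1,r3:8
c3: issue MUL r1<-Mul2 | r0:Mul1,r1:Mul2,r2:Add1,r3:8
c4: CDB Add1=11; stall | r0:Mul1,r1:Mul2,r2:11,r3:8
c5: stall | r0:Mul1,r1:Mul2,r2:11,r3:8
c6: stall | r0:Mul1,r1:Mul2,r2:11,r3:8
c7: stall | r0:Mul1,r1:Mul2,r2:11,r3:8
c8: stall | r0:Mul1,r1:Mul2,r2:11,r3:8
c9: CDB Mul1=44; issue MUL r3<-Mul1 | r0:44,r1:Mul2,r2:11,r3:Mul1
c10: CDB Mul2=44; issue ADD r0<-Add1 | r0:Add1,r1:44,r2:11,r3:Mul1
c11: issue SUB r2<-Add2 | r0:Add1,r1:44,r2:Add2,r3:Mul1
c12: stall | r0:Add1,r1:44,r2:Add2,r3:Mul1
c13: CDB Add1=55; issue SUB r3<-Add1 | r0:55,r1:44,r2:Add2,r3:Add1
c14: CDB Mul1=1936; issue MUL r0<-Mul1 | r0:Mul1,r1:44,r2:Add2,r3:Add1
c15: - | r0:Mul1,r1:44,r2:Add2,r3:Add1
c16: - | r0:Mul1,r1:44,r2:Add2,r3:Add1
c17: CDB Add1=-1881 | r0:Mul1,r1:44,r2:Add2,r3:-1881
c18: CDB Add2=1925 | r0:Mul1,r1:44,r2:1925,r3:-1881
c19: - | r0:Mul1,r1:44,r2:1925,r3:-1881
c20: - | r0:Mul1,r1:44,r2:1925,r3:-1881
c21: - | r0:Mul1,r1:44,r2:1925,r3:-1881
c22: - | r0:Mul1,r1:44,r2:1925,r3:-1881
c23: CDB Mul1=84700 | r0:84700,r1:44,r2:1925,r3:-1881

STATUS = VALUE 1925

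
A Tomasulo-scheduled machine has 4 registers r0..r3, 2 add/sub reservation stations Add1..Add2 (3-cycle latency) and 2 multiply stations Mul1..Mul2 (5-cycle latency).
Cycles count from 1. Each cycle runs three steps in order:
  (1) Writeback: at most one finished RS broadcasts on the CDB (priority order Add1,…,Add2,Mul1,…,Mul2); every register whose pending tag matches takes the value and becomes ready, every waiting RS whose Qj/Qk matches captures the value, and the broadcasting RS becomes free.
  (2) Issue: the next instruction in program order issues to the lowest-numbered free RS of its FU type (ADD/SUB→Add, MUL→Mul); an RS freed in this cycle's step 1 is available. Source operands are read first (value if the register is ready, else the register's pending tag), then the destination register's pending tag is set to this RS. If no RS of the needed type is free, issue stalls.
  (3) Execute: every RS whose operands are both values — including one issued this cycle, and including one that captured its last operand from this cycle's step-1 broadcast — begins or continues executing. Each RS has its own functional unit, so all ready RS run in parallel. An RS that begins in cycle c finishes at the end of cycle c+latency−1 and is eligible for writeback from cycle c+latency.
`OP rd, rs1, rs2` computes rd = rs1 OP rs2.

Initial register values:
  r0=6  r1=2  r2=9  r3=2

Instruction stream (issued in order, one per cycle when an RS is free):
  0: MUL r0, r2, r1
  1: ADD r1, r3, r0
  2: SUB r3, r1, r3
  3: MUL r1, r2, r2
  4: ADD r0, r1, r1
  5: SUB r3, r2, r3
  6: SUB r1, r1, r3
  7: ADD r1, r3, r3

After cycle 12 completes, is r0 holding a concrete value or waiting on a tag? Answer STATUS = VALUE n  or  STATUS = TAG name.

STATUS = TAG Add1

  c1: issue MUL r0<-Mul1  regs: r0:Mul1,r1:2,r2:9,r3:2
  c2: issue ADD r1<-Add1  regs: r0:Mul1,r1:Add1,r2:9,r3:2
  c3: issue SUB r3<-Add2  regs: r0:Mul1,r1:Add1,r2:9,r3:Add2
  c4: issue MUL r1<-Mul2  regs: r0:Mul1,r1:Mul2,r2:9,r3:Add2
  c5: stall  regs: r0:Mul1,r1:Mul2,r2:9,r3:Add2
  c6: CDB Mul1=18; stall  regs: r0:18,r1:Mul2,r2:9,r3:Add2
  c7: stall  regs: r0:18,r1:Mul2,r2:9,r3:Add2
  c8: stall  regs: r0:18,r1:Mul2,r2:9,r3:Add2
  c9: CDB Add1=20; issue ADD r0<-Add1  regs: r0:Add1,r1:Mul2,r2:9,r3:Add2
  c10: CDB Mul2=81; stall  regs: r0:Add1,r1:81,r2:9,r3:Add2
  c11: stall  regs: r0:Add1,r1:81,r2:9,r3:Add2
  c12: CDB Add2=18; issue SUB r3<-Add2  regs: r0:Add1,r1:81,r2:9,r3:Add2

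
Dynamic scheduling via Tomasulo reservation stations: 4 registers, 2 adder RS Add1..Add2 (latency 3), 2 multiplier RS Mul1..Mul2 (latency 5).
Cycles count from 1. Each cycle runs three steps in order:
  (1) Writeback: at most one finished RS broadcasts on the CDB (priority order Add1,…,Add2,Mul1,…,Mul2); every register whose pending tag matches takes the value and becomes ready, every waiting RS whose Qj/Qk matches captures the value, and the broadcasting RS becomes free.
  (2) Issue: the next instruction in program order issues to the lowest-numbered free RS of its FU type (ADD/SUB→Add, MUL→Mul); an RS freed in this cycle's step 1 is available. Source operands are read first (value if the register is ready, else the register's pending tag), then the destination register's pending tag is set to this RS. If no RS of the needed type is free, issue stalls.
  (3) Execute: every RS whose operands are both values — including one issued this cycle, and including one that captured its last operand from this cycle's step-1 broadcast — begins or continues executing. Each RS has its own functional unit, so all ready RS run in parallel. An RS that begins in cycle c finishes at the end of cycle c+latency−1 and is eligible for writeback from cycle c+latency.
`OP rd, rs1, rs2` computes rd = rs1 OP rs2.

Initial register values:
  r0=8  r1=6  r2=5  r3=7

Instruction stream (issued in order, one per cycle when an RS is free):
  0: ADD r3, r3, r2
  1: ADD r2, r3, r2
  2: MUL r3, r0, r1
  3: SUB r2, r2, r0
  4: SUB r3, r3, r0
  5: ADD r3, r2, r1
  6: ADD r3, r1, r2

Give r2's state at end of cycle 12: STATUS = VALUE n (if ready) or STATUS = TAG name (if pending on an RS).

cycle 1: issue ADD r3<-Add1 // r0:8,r1:6,r2:5,r3:Add1
cycle 2: issue ADD r2<-Add2 // r0:8,r1:6,r2:Add2,r3:Add1
cycle 3: issue MUL r3<-Mul1 // r0:8,r1:6,r2:Add2,r3:Mul1
cycle 4: CDB Add1=12; issue SUB r2<-Add1 // r0:8,r1:6,r2:Add1,r3:Mul1
cycle 5: stall // r0:8,r1:6,r2:Add1,r3:Mul1
cycle 6: stall // r0:8,r1:6,r2:Add1,r3:Mul1
cycle 7: CDB Add2=17; issue SUB r3<-Add2 // r0:8,r1:6,r2:Add1,r3:Add2
cycle 8: CDB Mul1=48; stall // r0:8,r1:6,r2:Add1,r3:Add2
cycle 9: stall // r0:8,r1:6,r2:Add1,r3:Add2
cycle 10: CDB Add1=9; issue ADD r3<-Add1 // r0:8,r1:6,r2:9,r3:Add1
cycle 11: CDB Add2=40; issue ADD r3<-Add2 // r0:8,r1:6,r2:9,r3:Add2
cycle 12: - // r0:8,r1:6,r2:9,r3:Add2

STATUS = VALUE 9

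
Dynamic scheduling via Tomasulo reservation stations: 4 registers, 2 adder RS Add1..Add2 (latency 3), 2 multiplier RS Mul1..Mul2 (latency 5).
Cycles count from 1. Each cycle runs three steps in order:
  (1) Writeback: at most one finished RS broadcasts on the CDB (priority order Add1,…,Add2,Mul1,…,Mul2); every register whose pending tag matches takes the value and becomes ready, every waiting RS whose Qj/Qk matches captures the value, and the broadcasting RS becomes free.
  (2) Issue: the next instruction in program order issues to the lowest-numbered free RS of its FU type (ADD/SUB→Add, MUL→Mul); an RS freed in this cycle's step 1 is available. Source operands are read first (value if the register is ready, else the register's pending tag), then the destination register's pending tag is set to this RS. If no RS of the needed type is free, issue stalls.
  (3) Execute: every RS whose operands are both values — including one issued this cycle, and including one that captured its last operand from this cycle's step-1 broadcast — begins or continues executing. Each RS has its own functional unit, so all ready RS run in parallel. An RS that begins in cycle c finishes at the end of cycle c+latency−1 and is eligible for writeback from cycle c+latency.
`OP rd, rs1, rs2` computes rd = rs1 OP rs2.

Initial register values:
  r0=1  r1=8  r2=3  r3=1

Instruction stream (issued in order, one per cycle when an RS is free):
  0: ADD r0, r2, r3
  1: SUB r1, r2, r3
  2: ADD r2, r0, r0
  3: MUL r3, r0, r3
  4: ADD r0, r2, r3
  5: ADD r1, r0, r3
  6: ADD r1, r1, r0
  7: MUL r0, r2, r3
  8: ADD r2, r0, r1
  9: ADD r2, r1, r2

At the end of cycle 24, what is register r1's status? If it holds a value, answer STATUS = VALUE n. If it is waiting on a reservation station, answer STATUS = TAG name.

  c1: issue ADD r0<-Add1  regs: r0:Add1,r1:8,r2:3,r3:1
  c2: issue SUB r1<-Add2  regs: r0:Add1,r1:Add2,r2:3,r3:1
  c3: stall  regs: r0:Add1,r1:Add2,r2:3,r3:1
  c4: CDB Add1=4; issue ADD r2<-Add1  regs: r0:4,r1:Add2,r2:Add1,r3:1
  c5: CDB Add2=2; issue MUL r3<-Mul1  regs: r0:4,r1:2,r2:Add1,r3:Mul1
  c6: issue ADD r0<-Add2  regs: r0:Add2,r1:2,r2:Add1,r3:Mul1
  c7: CDB Add1=8; issue ADD r1<-Add1  regs: r0:Add2,r1:Add1,r2:8,r3:Mul1
  c8: stall  regs: r0:Add2,r1:Add1,r2:8,r3:Mul1
  c9: stall  regs: r0:Add2,r1:Add1,r2:8,r3:Mul1
  c10: CDB Mul1=4; stall  regs: r0:Add2,r1:Add1,r2:8,r3:4
  c11: stall  regs: r0:Add2,r1:Add1,r2:8,r3:4
  c12: stall  regs: r0:Add2,r1:Add1,r2:8,r3:4
  c13: CDB Add2=12; issue ADD r1<-Add2  regs: r0:12,r1:Add2,r2:8,r3:4
  c14: issue MUL r0<-Mul1  regs: r0:Mul1,r1:Add2,r2:8,r3:4
  c15: stall  regs: r0:Mul1,r1:Add2,r2:8,r3:4
  c16: CDB Add1=16; issue ADD r2<-Add1  regs: r0:Mul1,r1:Add2,r2:Add1,r3:4
  c17: stall  regs: r0:Mul1,r1:Add2,r2:Add1,r3:4
  c18: stall  regs: r0:Mul1,r1:Add2,r2:Add1,r3:4
  c19: CDB Add2=28; issue ADD r2<-Add2  regs: r0:Mul1,r1:28,r2:Add2,r3:4
  c20: CDB Mul1=32  regs: r0:32,r1:28,r2:Add2,r3:4
  c21: -  regs: r0:32,r1:28,r2:Add2,r3:4
  c22: -  regs: r0:32,r1:28,r2:Add2,r3:4
  c23: CDB Add1=60  regs: r0:32,r1:28,r2:Add2,r3:4
  c24: -  regs: r0:32,r1:28,r2:Add2,r3:4

STATUS = VALUE 28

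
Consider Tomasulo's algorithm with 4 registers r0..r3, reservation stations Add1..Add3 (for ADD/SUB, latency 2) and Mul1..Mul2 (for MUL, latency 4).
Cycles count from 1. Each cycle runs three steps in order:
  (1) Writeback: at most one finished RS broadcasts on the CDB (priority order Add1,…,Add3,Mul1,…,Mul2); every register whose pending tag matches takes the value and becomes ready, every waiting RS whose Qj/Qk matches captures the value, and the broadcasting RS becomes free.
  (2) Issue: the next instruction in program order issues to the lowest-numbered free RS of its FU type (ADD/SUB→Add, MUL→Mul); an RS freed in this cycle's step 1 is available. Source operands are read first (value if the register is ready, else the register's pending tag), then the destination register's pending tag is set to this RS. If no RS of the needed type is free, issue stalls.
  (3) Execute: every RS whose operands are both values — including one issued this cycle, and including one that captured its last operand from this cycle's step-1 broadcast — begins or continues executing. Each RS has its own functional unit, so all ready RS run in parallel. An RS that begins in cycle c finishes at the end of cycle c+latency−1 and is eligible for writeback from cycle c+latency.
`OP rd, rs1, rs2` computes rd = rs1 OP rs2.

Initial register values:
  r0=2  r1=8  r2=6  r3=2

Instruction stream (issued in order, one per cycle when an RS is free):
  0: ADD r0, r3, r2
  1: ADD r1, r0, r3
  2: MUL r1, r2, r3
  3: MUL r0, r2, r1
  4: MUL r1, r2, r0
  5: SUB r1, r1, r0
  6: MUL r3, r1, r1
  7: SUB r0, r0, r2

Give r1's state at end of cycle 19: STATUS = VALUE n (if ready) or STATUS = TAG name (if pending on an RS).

  c1: issue ADD r0<-Add1  regs: r0:Add1,r1:8,r2:6,r3:2
  c2: issue ADD r1<-Add2  regs: r0:Add1,r1:Add2,r2:6,r3:2
  c3: CDB Add1=8; issue MUL r1<-Mul1  regs: r0:8,r1:Mul1,r2:6,r3:2
  c4: issue MUL r0<-Mul2  regs: r0:Mul2,r1:Mul1,r2:6,r3:2
  c5: CDB Add2=10; stall  regs: r0:Mul2,r1:Mul1,r2:6,r3:2
  c6: stall  regs: r0:Mul2,r1:Mul1,r2:6,r3:2
  c7: CDB Mul1=12; issue MUL r1<-Mul1  regs: r0:Mul2,r1:Mul1,r2:6,r3:2
  c8: issue SUB r1<-Add1  regs: r0:Mul2,r1:Add1,r2:6,r3:2
  c9: stall  regs: r0:Mul2,r1:Add1,r2:6,r3:2
  c10: stall  regs: r0:Mul2,r1:Add1,r2:6,r3:2
  c11: CDB Mul2=72; issue MUL r3<-Mul2  regs: r0:72,r1:Add1,r2:6,r3:Mul2
  c12: issue SUB r0<-Add2  regs: r0:Add2,r1:Add1,r2:6,r3:Mul2
  c13: -  regs: r0:Add2,r1:Add1,r2:6,r3:Mul2
  c14: CDB Add2=66  regs: r0:66,r1:Add1,r2:6,r3:Mul2
  c15: CDB Mul1=432  regs: r0:66,r1:Add1,r2:6,r3:Mul2
  c16: -  regs: r0:66,r1:Add1,r2:6,r3:Mul2
  c17: CDB Add1=360  regs: r0:66,r1:360,r2:6,r3:Mul2
  c18: -  regs: r0:66,r1:360,r2:6,r3:Mul2
  c19: -  regs: r0:66,r1:360,r2:6,r3:Mul2

STATUS = VALUE 360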